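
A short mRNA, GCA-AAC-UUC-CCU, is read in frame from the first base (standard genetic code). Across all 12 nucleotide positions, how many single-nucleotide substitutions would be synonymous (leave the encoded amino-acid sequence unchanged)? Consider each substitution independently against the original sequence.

Codon 1 (GCA, Ala): 3 synonymous substitutions.
Codon 2 (AAC, Asn): 1 synonymous substitution.
Codon 3 (UUC, Phe): 1 synonymous substitution.
Codon 4 (CCU, Pro): 3 synonymous substitutions.
Total: 3 + 1 + 1 + 3 = 8.

8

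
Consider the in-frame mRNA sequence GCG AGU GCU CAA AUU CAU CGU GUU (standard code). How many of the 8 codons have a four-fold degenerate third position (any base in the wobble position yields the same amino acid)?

4

Codon 1 GCG (Ala): third position 4-fold.
Codon 2 AGU (Ser): third position 2-fold.
Codon 3 GCU (Ala): third position 4-fold.
Codon 4 CAA (Gln): third position 2-fold.
Codon 5 AUU (Ile): third position 3-fold.
Codon 6 CAU (His): third position 2-fold.
Codon 7 CGU (Arg): third position 4-fold.
Codon 8 GUU (Val): third position 4-fold.
Four-fold degenerate third positions: 4.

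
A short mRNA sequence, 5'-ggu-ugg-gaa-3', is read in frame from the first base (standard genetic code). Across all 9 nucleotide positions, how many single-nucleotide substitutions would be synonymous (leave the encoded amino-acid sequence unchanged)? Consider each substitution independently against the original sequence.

4

Codon 1 (GGU, Gly): 3 synonymous substitutions.
Codon 2 (UGG, Trp): 0 synonymous substitutions.
Codon 3 (GAA, Glu): 1 synonymous substitution.
Total: 3 + 0 + 1 = 4.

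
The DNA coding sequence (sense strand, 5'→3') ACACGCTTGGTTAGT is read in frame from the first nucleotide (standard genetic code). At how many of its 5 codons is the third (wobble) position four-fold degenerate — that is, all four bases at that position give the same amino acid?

Codon 1 ACA (Thr): third position 4-fold.
Codon 2 CGC (Arg): third position 4-fold.
Codon 3 TTG (Leu): third position 2-fold.
Codon 4 GTT (Val): third position 4-fold.
Codon 5 AGT (Ser): third position 2-fold.
Four-fold degenerate third positions: 3.

3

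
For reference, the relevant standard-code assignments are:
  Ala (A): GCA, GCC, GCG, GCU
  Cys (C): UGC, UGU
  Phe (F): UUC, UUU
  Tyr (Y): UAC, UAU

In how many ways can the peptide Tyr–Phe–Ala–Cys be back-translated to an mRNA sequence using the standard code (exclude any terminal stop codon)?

Tyr: 2 codons.
Phe: 2 codons.
Ala: 4 codons.
Cys: 2 codons.
2 × 2 × 4 × 2 = 32.

32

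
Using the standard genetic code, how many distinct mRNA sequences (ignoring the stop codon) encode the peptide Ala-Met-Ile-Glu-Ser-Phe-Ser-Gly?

6912

Ala: 4 codons.
Met: 1 codon.
Ile: 3 codons.
Glu: 2 codons.
Ser: 6 codons.
Phe: 2 codons.
Ser: 6 codons.
Gly: 4 codons.
4 × 1 × 3 × 2 × 6 × 2 × 6 × 4 = 6912.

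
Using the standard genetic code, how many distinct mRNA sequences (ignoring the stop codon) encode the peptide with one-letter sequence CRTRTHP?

9216

Cys: 2 codons.
Arg: 6 codons.
Thr: 4 codons.
Arg: 6 codons.
Thr: 4 codons.
His: 2 codons.
Pro: 4 codons.
2 × 6 × 4 × 6 × 4 × 2 × 4 = 9216.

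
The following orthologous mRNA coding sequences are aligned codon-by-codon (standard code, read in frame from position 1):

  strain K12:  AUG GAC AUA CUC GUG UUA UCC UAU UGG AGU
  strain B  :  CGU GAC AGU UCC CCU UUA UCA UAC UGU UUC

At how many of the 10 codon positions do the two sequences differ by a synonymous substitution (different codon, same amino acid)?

Codon 1: AUG Met / CGU Arg — nonsynonymous.
Codon 2: GAC Asp / GAC Asp — identical.
Codon 3: AUA Ile / AGU Ser — nonsynonymous.
Codon 4: CUC Leu / UCC Ser — nonsynonymous.
Codon 5: GUG Val / CCU Pro — nonsynonymous.
Codon 6: UUA Leu / UUA Leu — identical.
Codon 7: UCC Ser / UCA Ser — synonymous.
Codon 8: UAU Tyr / UAC Tyr — synonymous.
Codon 9: UGG Trp / UGU Cys — nonsynonymous.
Codon 10: AGU Ser / UUC Phe — nonsynonymous.
Synonymous differences: 2.

2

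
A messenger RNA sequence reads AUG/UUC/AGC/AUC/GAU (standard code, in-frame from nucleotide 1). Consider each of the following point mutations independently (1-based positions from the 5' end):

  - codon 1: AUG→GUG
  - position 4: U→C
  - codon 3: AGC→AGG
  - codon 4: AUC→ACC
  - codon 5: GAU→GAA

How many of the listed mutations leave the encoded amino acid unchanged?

Codon 1: AUG (Met) → GUG (Val) — missense.
Codon 2: UUC (Phe) → CUC (Leu) — missense.
Codon 3: AGC (Ser) → AGG (Arg) — missense.
Codon 4: AUC (Ile) → ACC (Thr) — missense.
Codon 5: GAU (Asp) → GAA (Glu) — missense.
Synonymous: 0 of 5.

0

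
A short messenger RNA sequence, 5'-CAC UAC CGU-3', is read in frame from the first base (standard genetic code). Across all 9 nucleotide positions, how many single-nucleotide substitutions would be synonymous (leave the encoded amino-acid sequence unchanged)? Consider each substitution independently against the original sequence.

5

Codon 1 (CAC, His): 1 synonymous substitution.
Codon 2 (UAC, Tyr): 1 synonymous substitution.
Codon 3 (CGU, Arg): 3 synonymous substitutions.
Total: 1 + 1 + 3 = 5.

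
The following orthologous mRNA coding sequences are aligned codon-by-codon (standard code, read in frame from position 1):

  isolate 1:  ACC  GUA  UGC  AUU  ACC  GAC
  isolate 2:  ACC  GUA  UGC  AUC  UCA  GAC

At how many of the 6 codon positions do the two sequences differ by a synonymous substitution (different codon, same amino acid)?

1

Codon 1: ACC Thr / ACC Thr — identical.
Codon 2: GUA Val / GUA Val — identical.
Codon 3: UGC Cys / UGC Cys — identical.
Codon 4: AUU Ile / AUC Ile — synonymous.
Codon 5: ACC Thr / UCA Ser — nonsynonymous.
Codon 6: GAC Asp / GAC Asp — identical.
Synonymous differences: 1.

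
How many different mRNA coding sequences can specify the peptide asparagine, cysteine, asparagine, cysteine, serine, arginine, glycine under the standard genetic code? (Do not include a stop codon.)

2304

Asn: 2 codons.
Cys: 2 codons.
Asn: 2 codons.
Cys: 2 codons.
Ser: 6 codons.
Arg: 6 codons.
Gly: 4 codons.
2 × 2 × 2 × 2 × 6 × 6 × 4 = 2304.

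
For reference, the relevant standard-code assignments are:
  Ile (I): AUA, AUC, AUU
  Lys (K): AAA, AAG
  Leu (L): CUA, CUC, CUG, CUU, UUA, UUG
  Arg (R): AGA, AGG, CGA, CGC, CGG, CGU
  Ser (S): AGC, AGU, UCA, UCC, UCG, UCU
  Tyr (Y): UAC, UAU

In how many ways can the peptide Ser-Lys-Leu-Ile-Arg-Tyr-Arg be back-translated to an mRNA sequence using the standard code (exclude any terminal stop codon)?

15552

Ser: 6 codons.
Lys: 2 codons.
Leu: 6 codons.
Ile: 3 codons.
Arg: 6 codons.
Tyr: 2 codons.
Arg: 6 codons.
6 × 2 × 6 × 3 × 6 × 2 × 6 = 15552.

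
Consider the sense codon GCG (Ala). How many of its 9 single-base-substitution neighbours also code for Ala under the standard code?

Position 1: none → 0 synonymous.
Position 2: none → 0 synonymous.
Position 3: GCU, GCC, GCA → 3 synonymous.
Total: 0 + 0 + 3 = 3.

3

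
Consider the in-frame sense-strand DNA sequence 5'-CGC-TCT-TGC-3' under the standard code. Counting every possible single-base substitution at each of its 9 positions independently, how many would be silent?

Codon 1 (CGC, Arg): 3 synonymous substitutions.
Codon 2 (TCT, Ser): 3 synonymous substitutions.
Codon 3 (TGC, Cys): 1 synonymous substitution.
Total: 3 + 3 + 1 = 7.

7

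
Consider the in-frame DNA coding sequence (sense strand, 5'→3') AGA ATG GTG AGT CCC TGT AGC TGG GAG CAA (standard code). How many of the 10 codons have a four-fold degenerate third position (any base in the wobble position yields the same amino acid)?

2

Codon 1 AGA (Arg): third position 2-fold.
Codon 2 ATG (Met): third position 1-fold.
Codon 3 GTG (Val): third position 4-fold.
Codon 4 AGT (Ser): third position 2-fold.
Codon 5 CCC (Pro): third position 4-fold.
Codon 6 TGT (Cys): third position 2-fold.
Codon 7 AGC (Ser): third position 2-fold.
Codon 8 TGG (Trp): third position 1-fold.
Codon 9 GAG (Glu): third position 2-fold.
Codon 10 CAA (Gln): third position 2-fold.
Four-fold degenerate third positions: 2.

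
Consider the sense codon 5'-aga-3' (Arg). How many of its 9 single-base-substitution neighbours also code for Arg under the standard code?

2

Position 1: CGA → 1 synonymous.
Position 2: none → 0 synonymous.
Position 3: AGG → 1 synonymous.
Total: 1 + 0 + 1 = 2.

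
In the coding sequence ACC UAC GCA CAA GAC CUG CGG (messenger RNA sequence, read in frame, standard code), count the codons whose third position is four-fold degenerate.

4

Codon 1 ACC (Thr): third position 4-fold.
Codon 2 UAC (Tyr): third position 2-fold.
Codon 3 GCA (Ala): third position 4-fold.
Codon 4 CAA (Gln): third position 2-fold.
Codon 5 GAC (Asp): third position 2-fold.
Codon 6 CUG (Leu): third position 4-fold.
Codon 7 CGG (Arg): third position 4-fold.
Four-fold degenerate third positions: 4.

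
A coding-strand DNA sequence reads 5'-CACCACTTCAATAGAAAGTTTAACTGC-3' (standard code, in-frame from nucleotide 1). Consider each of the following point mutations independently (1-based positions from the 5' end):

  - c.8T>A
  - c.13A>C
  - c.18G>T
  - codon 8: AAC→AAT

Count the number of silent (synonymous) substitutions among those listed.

2

Codon 3: TTC (Phe) → TAC (Tyr) — missense.
Codon 5: AGA (Arg) → CGA (Arg) — synonymous.
Codon 6: AAG (Lys) → AAT (Asn) — missense.
Codon 8: AAC (Asn) → AAT (Asn) — synonymous.
Synonymous: 2 of 4.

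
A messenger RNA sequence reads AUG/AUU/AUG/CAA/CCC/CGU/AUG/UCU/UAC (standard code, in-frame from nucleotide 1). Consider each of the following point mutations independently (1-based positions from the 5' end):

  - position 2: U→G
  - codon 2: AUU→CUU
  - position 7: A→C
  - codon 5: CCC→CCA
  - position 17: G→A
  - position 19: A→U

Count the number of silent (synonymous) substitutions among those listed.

1

Codon 1: AUG (Met) → AGG (Arg) — missense.
Codon 2: AUU (Ile) → CUU (Leu) — missense.
Codon 3: AUG (Met) → CUG (Leu) — missense.
Codon 5: CCC (Pro) → CCA (Pro) — synonymous.
Codon 6: CGU (Arg) → CAU (His) — missense.
Codon 7: AUG (Met) → UUG (Leu) — missense.
Synonymous: 1 of 6.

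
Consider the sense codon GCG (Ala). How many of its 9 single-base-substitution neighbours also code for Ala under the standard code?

Position 1: none → 0 synonymous.
Position 2: none → 0 synonymous.
Position 3: GCT, GCC, GCA → 3 synonymous.
Total: 0 + 0 + 3 = 3.

3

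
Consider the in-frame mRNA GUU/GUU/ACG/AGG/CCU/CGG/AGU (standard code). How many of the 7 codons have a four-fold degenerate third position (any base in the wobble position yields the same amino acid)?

Codon 1 GUU (Val): third position 4-fold.
Codon 2 GUU (Val): third position 4-fold.
Codon 3 ACG (Thr): third position 4-fold.
Codon 4 AGG (Arg): third position 2-fold.
Codon 5 CCU (Pro): third position 4-fold.
Codon 6 CGG (Arg): third position 4-fold.
Codon 7 AGU (Ser): third position 2-fold.
Four-fold degenerate third positions: 5.

5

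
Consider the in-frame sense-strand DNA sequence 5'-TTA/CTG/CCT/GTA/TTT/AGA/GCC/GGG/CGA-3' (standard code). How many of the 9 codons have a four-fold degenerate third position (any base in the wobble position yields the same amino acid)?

Codon 1 TTA (Leu): third position 2-fold.
Codon 2 CTG (Leu): third position 4-fold.
Codon 3 CCT (Pro): third position 4-fold.
Codon 4 GTA (Val): third position 4-fold.
Codon 5 TTT (Phe): third position 2-fold.
Codon 6 AGA (Arg): third position 2-fold.
Codon 7 GCC (Ala): third position 4-fold.
Codon 8 GGG (Gly): third position 4-fold.
Codon 9 CGA (Arg): third position 4-fold.
Four-fold degenerate third positions: 6.

6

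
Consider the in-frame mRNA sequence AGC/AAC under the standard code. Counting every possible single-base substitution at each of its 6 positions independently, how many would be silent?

2

Codon 1 (AGC, Ser): 1 synonymous substitution.
Codon 2 (AAC, Asn): 1 synonymous substitution.
Total: 1 + 1 = 2.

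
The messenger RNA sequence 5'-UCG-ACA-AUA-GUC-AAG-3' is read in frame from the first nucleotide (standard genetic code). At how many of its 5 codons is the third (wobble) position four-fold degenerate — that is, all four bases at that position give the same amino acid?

Codon 1 UCG (Ser): third position 4-fold.
Codon 2 ACA (Thr): third position 4-fold.
Codon 3 AUA (Ile): third position 3-fold.
Codon 4 GUC (Val): third position 4-fold.
Codon 5 AAG (Lys): third position 2-fold.
Four-fold degenerate third positions: 3.

3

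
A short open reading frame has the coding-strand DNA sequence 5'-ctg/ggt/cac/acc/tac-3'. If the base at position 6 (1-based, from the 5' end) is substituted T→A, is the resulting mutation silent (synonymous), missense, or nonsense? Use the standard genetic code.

silent

Position 6 falls in codon 2: GGT → Gly.
After the substitution the codon is GGA → Gly.
Both encode Gly, so the change is synonymous.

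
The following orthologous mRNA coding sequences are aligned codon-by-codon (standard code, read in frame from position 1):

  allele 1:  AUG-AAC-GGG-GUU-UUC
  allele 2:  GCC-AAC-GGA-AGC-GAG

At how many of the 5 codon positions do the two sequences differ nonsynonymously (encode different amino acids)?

Codon 1: AUG Met / GCC Ala — nonsynonymous.
Codon 2: AAC Asn / AAC Asn — identical.
Codon 3: GGG Gly / GGA Gly — synonymous.
Codon 4: GUU Val / AGC Ser — nonsynonymous.
Codon 5: UUC Phe / GAG Glu — nonsynonymous.
Nonsynonymous differences: 3.

3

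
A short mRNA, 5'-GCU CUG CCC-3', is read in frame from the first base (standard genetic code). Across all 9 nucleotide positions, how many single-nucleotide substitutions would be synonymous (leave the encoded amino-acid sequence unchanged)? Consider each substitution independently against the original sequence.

Codon 1 (GCU, Ala): 3 synonymous substitutions.
Codon 2 (CUG, Leu): 4 synonymous substitutions.
Codon 3 (CCC, Pro): 3 synonymous substitutions.
Total: 3 + 4 + 3 = 10.

10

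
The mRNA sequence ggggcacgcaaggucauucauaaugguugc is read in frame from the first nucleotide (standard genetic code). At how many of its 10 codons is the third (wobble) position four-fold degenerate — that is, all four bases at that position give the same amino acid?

Codon 1 GGG (Gly): third position 4-fold.
Codon 2 GCA (Ala): third position 4-fold.
Codon 3 CGC (Arg): third position 4-fold.
Codon 4 AAG (Lys): third position 2-fold.
Codon 5 GUC (Val): third position 4-fold.
Codon 6 AUU (Ile): third position 3-fold.
Codon 7 CAU (His): third position 2-fold.
Codon 8 AAU (Asn): third position 2-fold.
Codon 9 GGU (Gly): third position 4-fold.
Codon 10 UGC (Cys): third position 2-fold.
Four-fold degenerate third positions: 5.

5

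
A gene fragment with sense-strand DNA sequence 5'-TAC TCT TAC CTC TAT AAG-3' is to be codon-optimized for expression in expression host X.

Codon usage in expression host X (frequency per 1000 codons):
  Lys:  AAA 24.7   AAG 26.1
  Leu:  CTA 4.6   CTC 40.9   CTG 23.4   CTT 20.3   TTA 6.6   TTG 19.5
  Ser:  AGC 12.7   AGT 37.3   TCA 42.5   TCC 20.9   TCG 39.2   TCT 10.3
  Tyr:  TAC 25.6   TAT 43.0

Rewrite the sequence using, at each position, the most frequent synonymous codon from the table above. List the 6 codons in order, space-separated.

Codon 1 (Tyr): best is TAT at 43.0.
Codon 2 (Ser): best is TCA at 42.5.
Codon 3 (Tyr): best is TAT at 43.0.
Codon 4 (Leu): best is CTC at 40.9.
Codon 5 (Tyr): best is TAT at 43.0.
Codon 6 (Lys): best is AAG at 26.1.

TAT TCA TAT CTC TAT AAG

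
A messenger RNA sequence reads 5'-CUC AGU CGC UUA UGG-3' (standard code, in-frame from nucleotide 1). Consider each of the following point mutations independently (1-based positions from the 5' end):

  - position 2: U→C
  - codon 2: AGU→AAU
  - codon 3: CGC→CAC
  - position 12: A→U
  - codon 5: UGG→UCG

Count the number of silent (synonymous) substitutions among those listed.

Codon 1: CUC (Leu) → CCC (Pro) — missense.
Codon 2: AGU (Ser) → AAU (Asn) — missense.
Codon 3: CGC (Arg) → CAC (His) — missense.
Codon 4: UUA (Leu) → UUU (Phe) — missense.
Codon 5: UGG (Trp) → UCG (Ser) — missense.
Synonymous: 0 of 5.

0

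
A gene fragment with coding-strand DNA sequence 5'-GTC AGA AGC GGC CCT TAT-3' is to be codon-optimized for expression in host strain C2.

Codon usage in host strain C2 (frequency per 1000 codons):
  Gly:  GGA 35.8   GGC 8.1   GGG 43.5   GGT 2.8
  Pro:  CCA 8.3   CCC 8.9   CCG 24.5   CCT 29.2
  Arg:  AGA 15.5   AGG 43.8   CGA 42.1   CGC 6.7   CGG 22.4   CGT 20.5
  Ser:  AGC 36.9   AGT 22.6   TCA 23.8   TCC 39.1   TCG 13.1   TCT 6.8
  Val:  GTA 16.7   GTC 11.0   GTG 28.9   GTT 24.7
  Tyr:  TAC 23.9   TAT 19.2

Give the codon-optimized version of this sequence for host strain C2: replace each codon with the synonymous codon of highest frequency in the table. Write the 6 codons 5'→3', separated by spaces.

Codon 1 (Val): best is GTG at 28.9.
Codon 2 (Arg): best is AGG at 43.8.
Codon 3 (Ser): best is TCC at 39.1.
Codon 4 (Gly): best is GGG at 43.5.
Codon 5 (Pro): best is CCT at 29.2.
Codon 6 (Tyr): best is TAC at 23.9.

GTG AGG TCC GGG CCT TAC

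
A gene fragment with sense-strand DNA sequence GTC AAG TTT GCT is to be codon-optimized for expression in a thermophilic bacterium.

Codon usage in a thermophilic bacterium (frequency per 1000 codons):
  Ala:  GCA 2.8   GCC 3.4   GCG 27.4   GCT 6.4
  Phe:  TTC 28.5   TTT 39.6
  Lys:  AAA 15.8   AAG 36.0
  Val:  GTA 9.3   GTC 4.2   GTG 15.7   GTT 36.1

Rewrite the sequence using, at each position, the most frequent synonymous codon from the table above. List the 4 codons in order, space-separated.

Codon 1 (Val): best is GTT at 36.1.
Codon 2 (Lys): best is AAG at 36.0.
Codon 3 (Phe): best is TTT at 39.6.
Codon 4 (Ala): best is GCG at 27.4.

GTT AAG TTT GCG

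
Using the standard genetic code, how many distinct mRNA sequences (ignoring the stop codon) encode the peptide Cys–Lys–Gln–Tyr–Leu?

96

Cys: 2 codons.
Lys: 2 codons.
Gln: 2 codons.
Tyr: 2 codons.
Leu: 6 codons.
2 × 2 × 2 × 2 × 6 = 96.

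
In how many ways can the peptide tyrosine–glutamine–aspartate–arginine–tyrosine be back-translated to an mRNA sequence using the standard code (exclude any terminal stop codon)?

Tyr: 2 codons.
Gln: 2 codons.
Asp: 2 codons.
Arg: 6 codons.
Tyr: 2 codons.
2 × 2 × 2 × 6 × 2 = 96.

96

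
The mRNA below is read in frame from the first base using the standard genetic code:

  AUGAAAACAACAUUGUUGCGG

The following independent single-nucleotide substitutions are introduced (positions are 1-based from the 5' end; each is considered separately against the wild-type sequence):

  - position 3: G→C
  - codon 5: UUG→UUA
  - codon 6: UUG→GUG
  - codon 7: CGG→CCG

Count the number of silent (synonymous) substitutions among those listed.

Codon 1: AUG (Met) → AUC (Ile) — missense.
Codon 5: UUG (Leu) → UUA (Leu) — synonymous.
Codon 6: UUG (Leu) → GUG (Val) — missense.
Codon 7: CGG (Arg) → CCG (Pro) — missense.
Synonymous: 1 of 4.

1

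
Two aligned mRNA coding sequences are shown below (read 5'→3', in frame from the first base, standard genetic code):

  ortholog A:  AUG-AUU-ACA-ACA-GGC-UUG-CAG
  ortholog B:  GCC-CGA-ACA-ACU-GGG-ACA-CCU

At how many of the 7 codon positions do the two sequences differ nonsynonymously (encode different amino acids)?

4

Codon 1: AUG Met / GCC Ala — nonsynonymous.
Codon 2: AUU Ile / CGA Arg — nonsynonymous.
Codon 3: ACA Thr / ACA Thr — identical.
Codon 4: ACA Thr / ACU Thr — synonymous.
Codon 5: GGC Gly / GGG Gly — synonymous.
Codon 6: UUG Leu / ACA Thr — nonsynonymous.
Codon 7: CAG Gln / CCU Pro — nonsynonymous.
Nonsynonymous differences: 4.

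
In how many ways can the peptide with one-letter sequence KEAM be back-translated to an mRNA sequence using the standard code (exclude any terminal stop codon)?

16

Lys: 2 codons.
Glu: 2 codons.
Ala: 4 codons.
Met: 1 codon.
2 × 2 × 4 × 1 = 16.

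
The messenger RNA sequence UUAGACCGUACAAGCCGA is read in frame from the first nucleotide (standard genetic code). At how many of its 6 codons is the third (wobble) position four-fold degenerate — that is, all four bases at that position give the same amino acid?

Codon 1 UUA (Leu): third position 2-fold.
Codon 2 GAC (Asp): third position 2-fold.
Codon 3 CGU (Arg): third position 4-fold.
Codon 4 ACA (Thr): third position 4-fold.
Codon 5 AGC (Ser): third position 2-fold.
Codon 6 CGA (Arg): third position 4-fold.
Four-fold degenerate third positions: 3.

3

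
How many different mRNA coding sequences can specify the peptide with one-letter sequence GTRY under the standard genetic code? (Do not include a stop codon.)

Gly: 4 codons.
Thr: 4 codons.
Arg: 6 codons.
Tyr: 2 codons.
4 × 4 × 6 × 2 = 192.

192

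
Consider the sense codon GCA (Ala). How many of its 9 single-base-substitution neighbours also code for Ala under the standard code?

Position 1: none → 0 synonymous.
Position 2: none → 0 synonymous.
Position 3: GCT, GCC, GCG → 3 synonymous.
Total: 0 + 0 + 3 = 3.

3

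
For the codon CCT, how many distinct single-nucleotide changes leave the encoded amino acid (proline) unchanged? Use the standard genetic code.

3

Position 1: none → 0 synonymous.
Position 2: none → 0 synonymous.
Position 3: CCC, CCA, CCG → 3 synonymous.
Total: 0 + 0 + 3 = 3.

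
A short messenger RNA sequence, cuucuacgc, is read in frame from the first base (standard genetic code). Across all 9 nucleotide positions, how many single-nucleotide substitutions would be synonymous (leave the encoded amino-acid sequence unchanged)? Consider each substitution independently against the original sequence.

Codon 1 (CUU, Leu): 3 synonymous substitutions.
Codon 2 (CUA, Leu): 4 synonymous substitutions.
Codon 3 (CGC, Arg): 3 synonymous substitutions.
Total: 3 + 4 + 3 = 10.

10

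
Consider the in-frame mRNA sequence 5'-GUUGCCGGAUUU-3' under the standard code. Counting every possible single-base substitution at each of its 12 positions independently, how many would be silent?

Codon 1 (GUU, Val): 3 synonymous substitutions.
Codon 2 (GCC, Ala): 3 synonymous substitutions.
Codon 3 (GGA, Gly): 3 synonymous substitutions.
Codon 4 (UUU, Phe): 1 synonymous substitution.
Total: 3 + 3 + 3 + 1 = 10.

10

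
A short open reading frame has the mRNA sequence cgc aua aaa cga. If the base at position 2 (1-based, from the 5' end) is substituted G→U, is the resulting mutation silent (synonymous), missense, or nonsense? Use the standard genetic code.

Position 2 falls in codon 1: CGC → Arg.
After the substitution the codon is CUC → Leu.
Arg ≠ Leu, so this is a missense mutation.

missense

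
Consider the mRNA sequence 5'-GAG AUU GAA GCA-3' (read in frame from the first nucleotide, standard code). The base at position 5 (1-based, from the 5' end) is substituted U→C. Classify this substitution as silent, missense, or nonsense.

missense

Position 5 falls in codon 2: AUU → Ile.
After the substitution the codon is ACU → Thr.
Ile ≠ Thr, so this is a missense mutation.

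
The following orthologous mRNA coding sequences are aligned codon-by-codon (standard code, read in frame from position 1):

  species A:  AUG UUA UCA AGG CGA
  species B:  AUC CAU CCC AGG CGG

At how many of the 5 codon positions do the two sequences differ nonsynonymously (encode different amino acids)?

Codon 1: AUG Met / AUC Ile — nonsynonymous.
Codon 2: UUA Leu / CAU His — nonsynonymous.
Codon 3: UCA Ser / CCC Pro — nonsynonymous.
Codon 4: AGG Arg / AGG Arg — identical.
Codon 5: CGA Arg / CGG Arg — synonymous.
Nonsynonymous differences: 3.

3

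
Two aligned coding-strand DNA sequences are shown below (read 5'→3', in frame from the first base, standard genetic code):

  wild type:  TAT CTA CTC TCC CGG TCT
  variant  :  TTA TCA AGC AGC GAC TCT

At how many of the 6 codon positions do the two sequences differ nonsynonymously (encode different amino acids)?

Codon 1: TAT Tyr / TTA Leu — nonsynonymous.
Codon 2: CTA Leu / TCA Ser — nonsynonymous.
Codon 3: CTC Leu / AGC Ser — nonsynonymous.
Codon 4: TCC Ser / AGC Ser — synonymous.
Codon 5: CGG Arg / GAC Asp — nonsynonymous.
Codon 6: TCT Ser / TCT Ser — identical.
Nonsynonymous differences: 4.

4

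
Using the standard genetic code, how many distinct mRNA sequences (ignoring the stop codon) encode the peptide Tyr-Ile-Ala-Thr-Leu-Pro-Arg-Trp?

Tyr: 2 codons.
Ile: 3 codons.
Ala: 4 codons.
Thr: 4 codons.
Leu: 6 codons.
Pro: 4 codons.
Arg: 6 codons.
Trp: 1 codon.
2 × 3 × 4 × 4 × 6 × 4 × 6 × 1 = 13824.

13824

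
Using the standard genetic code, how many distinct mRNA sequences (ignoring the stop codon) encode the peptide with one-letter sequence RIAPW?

Arg: 6 codons.
Ile: 3 codons.
Ala: 4 codons.
Pro: 4 codons.
Trp: 1 codon.
6 × 3 × 4 × 4 × 1 = 288.

288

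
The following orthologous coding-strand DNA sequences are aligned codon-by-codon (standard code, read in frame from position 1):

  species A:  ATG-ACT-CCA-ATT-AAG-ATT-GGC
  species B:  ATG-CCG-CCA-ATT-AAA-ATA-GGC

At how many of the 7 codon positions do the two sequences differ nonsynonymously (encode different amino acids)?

Codon 1: ATG Met / ATG Met — identical.
Codon 2: ACT Thr / CCG Pro — nonsynonymous.
Codon 3: CCA Pro / CCA Pro — identical.
Codon 4: ATT Ile / ATT Ile — identical.
Codon 5: AAG Lys / AAA Lys — synonymous.
Codon 6: ATT Ile / ATA Ile — synonymous.
Codon 7: GGC Gly / GGC Gly — identical.
Nonsynonymous differences: 1.

1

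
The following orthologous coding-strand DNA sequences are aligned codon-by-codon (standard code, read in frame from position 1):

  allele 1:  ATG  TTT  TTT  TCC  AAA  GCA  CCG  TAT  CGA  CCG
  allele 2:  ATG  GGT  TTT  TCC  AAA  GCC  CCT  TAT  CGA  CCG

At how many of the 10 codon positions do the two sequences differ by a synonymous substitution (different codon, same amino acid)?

2

Codon 1: ATG Met / ATG Met — identical.
Codon 2: TTT Phe / GGT Gly — nonsynonymous.
Codon 3: TTT Phe / TTT Phe — identical.
Codon 4: TCC Ser / TCC Ser — identical.
Codon 5: AAA Lys / AAA Lys — identical.
Codon 6: GCA Ala / GCC Ala — synonymous.
Codon 7: CCG Pro / CCT Pro — synonymous.
Codon 8: TAT Tyr / TAT Tyr — identical.
Codon 9: CGA Arg / CGA Arg — identical.
Codon 10: CCG Pro / CCG Pro — identical.
Synonymous differences: 2.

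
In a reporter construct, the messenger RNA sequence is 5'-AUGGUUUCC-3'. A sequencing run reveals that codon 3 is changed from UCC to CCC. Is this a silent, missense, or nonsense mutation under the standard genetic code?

missense

Position 7 falls in codon 3: UCC → Ser.
After the substitution the codon is CCC → Pro.
Ser ≠ Pro, so this is a missense mutation.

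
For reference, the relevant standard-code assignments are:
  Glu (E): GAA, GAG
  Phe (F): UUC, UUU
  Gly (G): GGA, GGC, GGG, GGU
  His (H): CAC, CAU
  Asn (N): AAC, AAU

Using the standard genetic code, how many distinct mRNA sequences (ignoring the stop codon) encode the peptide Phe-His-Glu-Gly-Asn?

Phe: 2 codons.
His: 2 codons.
Glu: 2 codons.
Gly: 4 codons.
Asn: 2 codons.
2 × 2 × 2 × 4 × 2 = 64.

64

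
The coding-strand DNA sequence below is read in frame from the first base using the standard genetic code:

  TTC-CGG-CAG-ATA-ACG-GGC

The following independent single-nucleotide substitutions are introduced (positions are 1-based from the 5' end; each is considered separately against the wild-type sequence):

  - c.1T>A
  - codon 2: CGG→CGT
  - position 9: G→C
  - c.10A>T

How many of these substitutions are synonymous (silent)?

1

Codon 1: TTC (Phe) → ATC (Ile) — missense.
Codon 2: CGG (Arg) → CGT (Arg) — synonymous.
Codon 3: CAG (Gln) → CAC (His) — missense.
Codon 4: ATA (Ile) → TTA (Leu) — missense.
Synonymous: 1 of 4.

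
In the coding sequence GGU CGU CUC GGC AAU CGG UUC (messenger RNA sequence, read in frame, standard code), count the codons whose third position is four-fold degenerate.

Codon 1 GGU (Gly): third position 4-fold.
Codon 2 CGU (Arg): third position 4-fold.
Codon 3 CUC (Leu): third position 4-fold.
Codon 4 GGC (Gly): third position 4-fold.
Codon 5 AAU (Asn): third position 2-fold.
Codon 6 CGG (Arg): third position 4-fold.
Codon 7 UUC (Phe): third position 2-fold.
Four-fold degenerate third positions: 5.

5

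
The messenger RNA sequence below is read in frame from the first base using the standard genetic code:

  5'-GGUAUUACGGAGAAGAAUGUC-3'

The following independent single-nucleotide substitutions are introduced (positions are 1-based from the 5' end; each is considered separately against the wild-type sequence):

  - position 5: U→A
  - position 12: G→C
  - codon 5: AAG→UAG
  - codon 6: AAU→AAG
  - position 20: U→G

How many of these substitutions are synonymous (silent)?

0

Codon 2: AUU (Ile) → AAU (Asn) — missense.
Codon 4: GAG (Glu) → GAC (Asp) — missense.
Codon 5: AAG (Lys) → UAG (Stop) — nonsense.
Codon 6: AAU (Asn) → AAG (Lys) — missense.
Codon 7: GUC (Val) → GGC (Gly) — missense.
Synonymous: 0 of 5.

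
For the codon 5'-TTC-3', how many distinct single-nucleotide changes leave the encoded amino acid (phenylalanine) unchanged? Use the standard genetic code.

1

Position 1: none → 0 synonymous.
Position 2: none → 0 synonymous.
Position 3: TTT → 1 synonymous.
Total: 0 + 0 + 1 = 1.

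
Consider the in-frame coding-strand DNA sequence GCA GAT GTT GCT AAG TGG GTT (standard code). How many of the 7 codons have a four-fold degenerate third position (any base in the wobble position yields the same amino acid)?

Codon 1 GCA (Ala): third position 4-fold.
Codon 2 GAT (Asp): third position 2-fold.
Codon 3 GTT (Val): third position 4-fold.
Codon 4 GCT (Ala): third position 4-fold.
Codon 5 AAG (Lys): third position 2-fold.
Codon 6 TGG (Trp): third position 1-fold.
Codon 7 GTT (Val): third position 4-fold.
Four-fold degenerate third positions: 4.

4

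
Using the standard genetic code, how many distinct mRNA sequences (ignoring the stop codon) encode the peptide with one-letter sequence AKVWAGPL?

Ala: 4 codons.
Lys: 2 codons.
Val: 4 codons.
Trp: 1 codon.
Ala: 4 codons.
Gly: 4 codons.
Pro: 4 codons.
Leu: 6 codons.
4 × 2 × 4 × 1 × 4 × 4 × 4 × 6 = 12288.

12288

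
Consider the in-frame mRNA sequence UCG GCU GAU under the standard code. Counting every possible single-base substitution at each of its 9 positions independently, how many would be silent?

7

Codon 1 (UCG, Ser): 3 synonymous substitutions.
Codon 2 (GCU, Ala): 3 synonymous substitutions.
Codon 3 (GAU, Asp): 1 synonymous substitution.
Total: 3 + 3 + 1 = 7.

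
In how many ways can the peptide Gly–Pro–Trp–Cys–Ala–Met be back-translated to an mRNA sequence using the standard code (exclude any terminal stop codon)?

128

Gly: 4 codons.
Pro: 4 codons.
Trp: 1 codon.
Cys: 2 codons.
Ala: 4 codons.
Met: 1 codon.
4 × 4 × 1 × 2 × 4 × 1 = 128.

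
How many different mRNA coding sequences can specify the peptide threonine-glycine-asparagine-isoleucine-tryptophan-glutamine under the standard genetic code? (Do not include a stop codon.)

Thr: 4 codons.
Gly: 4 codons.
Asn: 2 codons.
Ile: 3 codons.
Trp: 1 codon.
Gln: 2 codons.
4 × 4 × 2 × 3 × 1 × 2 = 192.

192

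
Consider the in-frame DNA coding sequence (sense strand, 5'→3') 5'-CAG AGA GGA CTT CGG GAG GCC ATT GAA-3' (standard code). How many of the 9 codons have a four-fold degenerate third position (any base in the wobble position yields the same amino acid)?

Codon 1 CAG (Gln): third position 2-fold.
Codon 2 AGA (Arg): third position 2-fold.
Codon 3 GGA (Gly): third position 4-fold.
Codon 4 CTT (Leu): third position 4-fold.
Codon 5 CGG (Arg): third position 4-fold.
Codon 6 GAG (Glu): third position 2-fold.
Codon 7 GCC (Ala): third position 4-fold.
Codon 8 ATT (Ile): third position 3-fold.
Codon 9 GAA (Glu): third position 2-fold.
Four-fold degenerate third positions: 4.

4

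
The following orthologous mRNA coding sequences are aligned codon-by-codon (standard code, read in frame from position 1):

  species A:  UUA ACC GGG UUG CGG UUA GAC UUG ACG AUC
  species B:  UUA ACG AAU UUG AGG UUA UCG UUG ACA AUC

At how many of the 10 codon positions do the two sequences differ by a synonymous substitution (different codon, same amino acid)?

Codon 1: UUA Leu / UUA Leu — identical.
Codon 2: ACC Thr / ACG Thr — synonymous.
Codon 3: GGG Gly / AAU Asn — nonsynonymous.
Codon 4: UUG Leu / UUG Leu — identical.
Codon 5: CGG Arg / AGG Arg — synonymous.
Codon 6: UUA Leu / UUA Leu — identical.
Codon 7: GAC Asp / UCG Ser — nonsynonymous.
Codon 8: UUG Leu / UUG Leu — identical.
Codon 9: ACG Thr / ACA Thr — synonymous.
Codon 10: AUC Ile / AUC Ile — identical.
Synonymous differences: 3.

3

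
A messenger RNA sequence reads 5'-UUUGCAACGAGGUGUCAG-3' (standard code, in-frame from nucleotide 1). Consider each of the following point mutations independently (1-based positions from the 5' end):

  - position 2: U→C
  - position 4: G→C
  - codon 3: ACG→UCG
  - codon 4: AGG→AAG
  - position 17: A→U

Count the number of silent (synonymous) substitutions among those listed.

Codon 1: UUU (Phe) → UCU (Ser) — missense.
Codon 2: GCA (Ala) → CCA (Pro) — missense.
Codon 3: ACG (Thr) → UCG (Ser) — missense.
Codon 4: AGG (Arg) → AAG (Lys) — missense.
Codon 6: CAG (Gln) → CUG (Leu) — missense.
Synonymous: 0 of 5.

0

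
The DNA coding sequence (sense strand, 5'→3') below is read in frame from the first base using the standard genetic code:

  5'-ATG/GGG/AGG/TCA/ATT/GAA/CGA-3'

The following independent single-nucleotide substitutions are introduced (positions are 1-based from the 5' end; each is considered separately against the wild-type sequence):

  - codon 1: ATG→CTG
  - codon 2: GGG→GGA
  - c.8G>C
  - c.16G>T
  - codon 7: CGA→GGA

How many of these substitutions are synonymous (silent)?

Codon 1: ATG (Met) → CTG (Leu) — missense.
Codon 2: GGG (Gly) → GGA (Gly) — synonymous.
Codon 3: AGG (Arg) → ACG (Thr) — missense.
Codon 6: GAA (Glu) → TAA (Stop) — nonsense.
Codon 7: CGA (Arg) → GGA (Gly) — missense.
Synonymous: 1 of 5.

1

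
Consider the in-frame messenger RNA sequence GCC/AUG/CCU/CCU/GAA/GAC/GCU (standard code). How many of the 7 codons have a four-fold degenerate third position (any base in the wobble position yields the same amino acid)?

Codon 1 GCC (Ala): third position 4-fold.
Codon 2 AUG (Met): third position 1-fold.
Codon 3 CCU (Pro): third position 4-fold.
Codon 4 CCU (Pro): third position 4-fold.
Codon 5 GAA (Glu): third position 2-fold.
Codon 6 GAC (Asp): third position 2-fold.
Codon 7 GCU (Ala): third position 4-fold.
Four-fold degenerate third positions: 4.

4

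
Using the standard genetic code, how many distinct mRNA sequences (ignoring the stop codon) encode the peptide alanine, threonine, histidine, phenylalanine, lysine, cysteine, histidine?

Ala: 4 codons.
Thr: 4 codons.
His: 2 codons.
Phe: 2 codons.
Lys: 2 codons.
Cys: 2 codons.
His: 2 codons.
4 × 4 × 2 × 2 × 2 × 2 × 2 = 512.

512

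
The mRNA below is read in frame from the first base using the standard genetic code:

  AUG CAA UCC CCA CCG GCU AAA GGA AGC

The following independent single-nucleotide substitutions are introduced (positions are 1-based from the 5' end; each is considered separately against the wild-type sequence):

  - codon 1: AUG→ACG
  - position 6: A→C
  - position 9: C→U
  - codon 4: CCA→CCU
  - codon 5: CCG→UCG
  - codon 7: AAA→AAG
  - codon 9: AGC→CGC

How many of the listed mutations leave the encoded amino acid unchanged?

Codon 1: AUG (Met) → ACG (Thr) — missense.
Codon 2: CAA (Gln) → CAC (His) — missense.
Codon 3: UCC (Ser) → UCU (Ser) — synonymous.
Codon 4: CCA (Pro) → CCU (Pro) — synonymous.
Codon 5: CCG (Pro) → UCG (Ser) — missense.
Codon 7: AAA (Lys) → AAG (Lys) — synonymous.
Codon 9: AGC (Ser) → CGC (Arg) — missense.
Synonymous: 3 of 7.

3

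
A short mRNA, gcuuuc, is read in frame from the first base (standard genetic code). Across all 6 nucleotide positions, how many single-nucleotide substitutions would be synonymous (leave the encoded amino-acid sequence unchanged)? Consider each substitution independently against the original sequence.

4

Codon 1 (GCU, Ala): 3 synonymous substitutions.
Codon 2 (UUC, Phe): 1 synonymous substitution.
Total: 3 + 1 = 4.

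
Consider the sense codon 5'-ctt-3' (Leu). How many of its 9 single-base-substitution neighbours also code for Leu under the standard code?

Position 1: none → 0 synonymous.
Position 2: none → 0 synonymous.
Position 3: CTC, CTA, CTG → 3 synonymous.
Total: 0 + 0 + 3 = 3.

3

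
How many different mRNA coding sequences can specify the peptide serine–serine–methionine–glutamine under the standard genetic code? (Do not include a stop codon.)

Ser: 6 codons.
Ser: 6 codons.
Met: 1 codon.
Gln: 2 codons.
6 × 6 × 1 × 2 = 72.

72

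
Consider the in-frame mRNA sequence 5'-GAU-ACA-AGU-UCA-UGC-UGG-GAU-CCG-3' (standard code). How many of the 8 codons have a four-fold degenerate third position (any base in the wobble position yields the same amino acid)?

3

Codon 1 GAU (Asp): third position 2-fold.
Codon 2 ACA (Thr): third position 4-fold.
Codon 3 AGU (Ser): third position 2-fold.
Codon 4 UCA (Ser): third position 4-fold.
Codon 5 UGC (Cys): third position 2-fold.
Codon 6 UGG (Trp): third position 1-fold.
Codon 7 GAU (Asp): third position 2-fold.
Codon 8 CCG (Pro): third position 4-fold.
Four-fold degenerate third positions: 3.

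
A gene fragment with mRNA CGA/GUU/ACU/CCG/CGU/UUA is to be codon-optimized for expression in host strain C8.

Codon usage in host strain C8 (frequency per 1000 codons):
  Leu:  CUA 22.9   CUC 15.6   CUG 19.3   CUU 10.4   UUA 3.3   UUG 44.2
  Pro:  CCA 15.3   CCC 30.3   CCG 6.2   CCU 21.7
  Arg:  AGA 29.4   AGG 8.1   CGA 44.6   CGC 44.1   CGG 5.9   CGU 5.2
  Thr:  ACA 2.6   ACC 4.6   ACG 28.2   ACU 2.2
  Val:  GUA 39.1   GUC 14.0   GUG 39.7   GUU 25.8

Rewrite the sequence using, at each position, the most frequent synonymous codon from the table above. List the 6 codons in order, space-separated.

Codon 1 (Arg): best is CGA at 44.6.
Codon 2 (Val): best is GUG at 39.7.
Codon 3 (Thr): best is ACG at 28.2.
Codon 4 (Pro): best is CCC at 30.3.
Codon 5 (Arg): best is CGA at 44.6.
Codon 6 (Leu): best is UUG at 44.2.

CGA GUG ACG CCC CGA UUG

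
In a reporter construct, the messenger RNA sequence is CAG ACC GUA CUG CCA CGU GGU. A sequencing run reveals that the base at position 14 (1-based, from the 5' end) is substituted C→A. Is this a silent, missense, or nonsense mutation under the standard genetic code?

Position 14 falls in codon 5: CCA → Pro.
After the substitution the codon is CAA → Gln.
Pro ≠ Gln, so this is a missense mutation.

missense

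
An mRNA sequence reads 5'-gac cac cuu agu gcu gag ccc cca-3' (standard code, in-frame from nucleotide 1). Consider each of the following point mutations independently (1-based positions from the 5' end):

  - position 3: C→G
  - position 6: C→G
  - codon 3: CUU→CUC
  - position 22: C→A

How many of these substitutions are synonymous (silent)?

Codon 1: GAC (Asp) → GAG (Glu) — missense.
Codon 2: CAC (His) → CAG (Gln) — missense.
Codon 3: CUU (Leu) → CUC (Leu) — synonymous.
Codon 8: CCA (Pro) → ACA (Thr) — missense.
Synonymous: 1 of 4.

1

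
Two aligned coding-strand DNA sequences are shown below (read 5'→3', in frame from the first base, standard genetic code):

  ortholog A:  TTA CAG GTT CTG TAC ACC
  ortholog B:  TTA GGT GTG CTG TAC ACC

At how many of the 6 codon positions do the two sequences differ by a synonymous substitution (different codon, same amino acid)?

Codon 1: TTA Leu / TTA Leu — identical.
Codon 2: CAG Gln / GGT Gly — nonsynonymous.
Codon 3: GTT Val / GTG Val — synonymous.
Codon 4: CTG Leu / CTG Leu — identical.
Codon 5: TAC Tyr / TAC Tyr — identical.
Codon 6: ACC Thr / ACC Thr — identical.
Synonymous differences: 1.

1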